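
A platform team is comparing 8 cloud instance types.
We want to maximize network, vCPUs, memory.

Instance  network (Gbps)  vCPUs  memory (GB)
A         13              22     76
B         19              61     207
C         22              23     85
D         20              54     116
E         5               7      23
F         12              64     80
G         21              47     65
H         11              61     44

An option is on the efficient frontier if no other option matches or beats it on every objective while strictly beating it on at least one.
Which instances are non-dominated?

B, C, D, F, G

A: dominated by B (network 19≥13, vCPUs 61≥22, memory 207≥76).
B: not dominated (best memory).
C: not dominated (best network).
D: not dominated.
E: dominated by A (network 13≥5, vCPUs 22≥7, memory 76≥23).
F: not dominated (best vCPUs).
G: not dominated.
H: dominated by B (network 19≥11, vCPUs 61≥61, memory 207≥44).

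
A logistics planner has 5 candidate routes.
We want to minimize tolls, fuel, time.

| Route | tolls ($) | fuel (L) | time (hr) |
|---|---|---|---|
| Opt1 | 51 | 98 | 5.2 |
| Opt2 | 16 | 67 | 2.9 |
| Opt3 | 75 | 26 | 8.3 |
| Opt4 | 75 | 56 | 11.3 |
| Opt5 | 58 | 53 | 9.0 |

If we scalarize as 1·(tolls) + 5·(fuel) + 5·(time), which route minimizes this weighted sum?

Opt3

Opt1: 1·51 + 5·98 + 5·5.2 = 567.0
Opt2: 1·16 + 5·67 + 5·2.9 = 365.5
Opt3: 1·75 + 5·26 + 5·8.3 = 246.5
Opt4: 1·75 + 5·56 + 5·11.3 = 411.5
Opt5: 1·58 + 5·53 + 5·9.0 = 368.0
Lowest: Opt3 at 246.5.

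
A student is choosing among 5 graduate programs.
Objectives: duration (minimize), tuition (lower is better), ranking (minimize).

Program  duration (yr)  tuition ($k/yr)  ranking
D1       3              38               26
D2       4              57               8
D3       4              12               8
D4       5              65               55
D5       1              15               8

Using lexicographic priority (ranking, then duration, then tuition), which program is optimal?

D5

First minimize ranking: best is 8, kept {D2, D3, D5}.
Then minimize duration: best is 1, kept {D5}.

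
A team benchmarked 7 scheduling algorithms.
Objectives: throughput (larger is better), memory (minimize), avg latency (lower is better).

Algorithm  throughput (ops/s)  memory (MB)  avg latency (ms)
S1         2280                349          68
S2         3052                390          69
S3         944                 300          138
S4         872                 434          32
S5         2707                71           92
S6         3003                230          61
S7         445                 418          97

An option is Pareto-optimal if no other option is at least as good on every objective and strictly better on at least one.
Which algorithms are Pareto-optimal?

S1: dominated by S6 (throughput 3003≥2280, memory 230≤349, avg latency 61≤68).
S2: not dominated (best throughput).
S3: dominated by S5 (throughput 2707≥944, memory 71≤300, avg latency 92≤138).
S4: not dominated (best avg latency).
S5: not dominated (best memory).
S6: not dominated.
S7: dominated by S1 (throughput 2280≥445, memory 349≤418, avg latency 68≤97).

S2, S4, S5, S6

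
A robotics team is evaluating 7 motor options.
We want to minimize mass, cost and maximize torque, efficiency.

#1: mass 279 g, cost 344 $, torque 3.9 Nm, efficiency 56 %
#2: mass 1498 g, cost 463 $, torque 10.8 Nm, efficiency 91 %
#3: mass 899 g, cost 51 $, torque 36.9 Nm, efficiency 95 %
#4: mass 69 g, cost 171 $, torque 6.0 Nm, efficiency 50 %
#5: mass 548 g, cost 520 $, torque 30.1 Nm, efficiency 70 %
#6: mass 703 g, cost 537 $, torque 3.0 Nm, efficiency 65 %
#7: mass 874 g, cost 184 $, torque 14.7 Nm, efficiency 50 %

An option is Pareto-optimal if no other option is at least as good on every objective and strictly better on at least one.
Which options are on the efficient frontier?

#1: not dominated.
#2: dominated by #3 (mass 899≤1498, cost 51≤463, torque 36.9≥10.8, efficiency 95≥91).
#3: not dominated (best cost).
#4: not dominated (best mass).
#5: not dominated.
#6: dominated by #5 (mass 548≤703, cost 520≤537, torque 30.1≥3.0, efficiency 70≥65).
#7: not dominated.

#1, #3, #4, #5, #7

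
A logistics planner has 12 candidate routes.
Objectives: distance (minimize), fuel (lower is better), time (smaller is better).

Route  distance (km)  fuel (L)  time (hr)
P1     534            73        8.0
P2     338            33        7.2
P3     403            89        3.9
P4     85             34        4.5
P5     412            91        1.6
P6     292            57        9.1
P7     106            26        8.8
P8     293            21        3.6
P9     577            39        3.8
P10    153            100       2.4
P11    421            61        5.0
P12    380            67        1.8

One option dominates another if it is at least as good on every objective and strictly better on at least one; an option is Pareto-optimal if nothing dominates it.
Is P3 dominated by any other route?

Yes

P8 vs P3: distance 293≤403, fuel 21≤89, time 3.6≤3.9 — P8 is at least as good on every objective and strictly better on at least one, so P8 dominates P3.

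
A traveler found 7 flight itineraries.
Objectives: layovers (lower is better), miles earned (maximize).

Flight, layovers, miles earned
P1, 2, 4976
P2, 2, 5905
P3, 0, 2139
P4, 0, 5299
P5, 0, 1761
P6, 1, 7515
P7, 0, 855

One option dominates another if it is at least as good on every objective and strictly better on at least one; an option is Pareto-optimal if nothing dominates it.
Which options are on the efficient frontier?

P4, P6

P1: dominated by P2 (layovers 2≤2, miles earned 5905≥4976).
P2: dominated by P6 (layovers 1≤2, miles earned 7515≥5905).
P3: dominated by P4 (layovers 0≤0, miles earned 5299≥2139).
P4: not dominated.
P5: dominated by P3 (layovers 0≤0, miles earned 2139≥1761).
P6: not dominated (best miles earned).
P7: dominated by P3 (layovers 0≤0, miles earned 2139≥855).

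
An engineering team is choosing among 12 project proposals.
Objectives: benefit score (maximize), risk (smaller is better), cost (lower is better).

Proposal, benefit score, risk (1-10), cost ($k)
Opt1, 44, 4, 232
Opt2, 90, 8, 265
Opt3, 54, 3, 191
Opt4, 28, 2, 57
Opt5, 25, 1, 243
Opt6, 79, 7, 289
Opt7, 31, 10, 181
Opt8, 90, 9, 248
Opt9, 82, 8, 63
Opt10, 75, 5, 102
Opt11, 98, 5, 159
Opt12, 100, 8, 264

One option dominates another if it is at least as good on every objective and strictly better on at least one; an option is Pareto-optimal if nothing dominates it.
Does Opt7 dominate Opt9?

Opt7 vs Opt9: Opt7 is worse on benefit score (31 vs 82), so it does not dominate Opt9.

No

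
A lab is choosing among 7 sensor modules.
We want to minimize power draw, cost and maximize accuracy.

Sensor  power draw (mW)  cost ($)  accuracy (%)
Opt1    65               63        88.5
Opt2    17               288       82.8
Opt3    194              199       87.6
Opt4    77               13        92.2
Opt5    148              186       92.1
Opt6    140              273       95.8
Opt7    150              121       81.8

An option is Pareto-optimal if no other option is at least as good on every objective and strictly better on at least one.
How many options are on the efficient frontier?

Opt1: not dominated.
Opt2: not dominated (best power draw).
Opt3: dominated by Opt1 (power draw 65≤194, cost 63≤199, accuracy 88.5≥87.6).
Opt4: not dominated (best cost).
Opt5: dominated by Opt4 (power draw 77≤148, cost 13≤186, accuracy 92.2≥92.1).
Opt6: not dominated (best accuracy).
Opt7: dominated by Opt1 (power draw 65≤150, cost 63≤121, accuracy 88.5≥81.8).
Pareto-optimal: Opt1, Opt2, Opt4, Opt6 → 4.

4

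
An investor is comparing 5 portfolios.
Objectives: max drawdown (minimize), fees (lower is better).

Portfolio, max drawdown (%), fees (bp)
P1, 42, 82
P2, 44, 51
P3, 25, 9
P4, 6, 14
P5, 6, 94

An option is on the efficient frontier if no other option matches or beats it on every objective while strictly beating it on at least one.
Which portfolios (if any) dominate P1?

P3: max drawdown 25≤42, fees 9≤82 — dominates P1.
P4: max drawdown 6≤42, fees 14≤82 — dominates P1.
Others (P2, P5) are each worse than P1 on at least one objective.

P3, P4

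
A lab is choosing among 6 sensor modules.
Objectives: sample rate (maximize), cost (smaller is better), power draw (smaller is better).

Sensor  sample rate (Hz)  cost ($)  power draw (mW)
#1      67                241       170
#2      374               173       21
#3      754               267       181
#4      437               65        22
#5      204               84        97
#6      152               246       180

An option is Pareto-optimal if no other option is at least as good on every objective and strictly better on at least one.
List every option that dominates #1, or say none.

#2, #4, #5

#2: sample rate 374≥67, cost 173≤241, power draw 21≤170 — dominates #1.
#4: sample rate 437≥67, cost 65≤241, power draw 22≤170 — dominates #1.
#5: sample rate 204≥67, cost 84≤241, power draw 97≤170 — dominates #1.
Others (#3, #6) are each worse than #1 on at least one objective.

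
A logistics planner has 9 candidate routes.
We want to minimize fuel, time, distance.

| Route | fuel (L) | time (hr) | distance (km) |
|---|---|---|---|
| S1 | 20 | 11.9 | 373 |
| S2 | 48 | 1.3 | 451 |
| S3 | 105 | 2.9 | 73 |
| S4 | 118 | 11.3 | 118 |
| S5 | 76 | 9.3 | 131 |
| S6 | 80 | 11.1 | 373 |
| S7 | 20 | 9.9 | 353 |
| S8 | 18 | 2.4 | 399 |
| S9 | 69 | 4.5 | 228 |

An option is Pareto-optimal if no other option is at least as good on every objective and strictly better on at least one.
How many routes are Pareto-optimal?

S1: dominated by S7 (fuel 20≤20, time 9.9≤11.9, distance 353≤373).
S2: not dominated (best time).
S3: not dominated (best distance).
S4: dominated by S3 (fuel 105≤118, time 2.9≤11.3, distance 73≤118).
S5: not dominated.
S6: dominated by S5 (fuel 76≤80, time 9.3≤11.1, distance 131≤373).
S7: not dominated.
S8: not dominated (best fuel).
S9: not dominated.
Pareto-optimal: S2, S3, S5, S7, S8, S9 → 6.

6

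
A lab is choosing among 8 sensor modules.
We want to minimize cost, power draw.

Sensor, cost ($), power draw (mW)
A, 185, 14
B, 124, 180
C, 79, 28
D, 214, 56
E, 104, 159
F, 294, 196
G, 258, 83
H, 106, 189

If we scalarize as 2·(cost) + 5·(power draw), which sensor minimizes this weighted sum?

A: 2·185 + 5·14 = 440
B: 2·124 + 5·180 = 1148
C: 2·79 + 5·28 = 298
D: 2·214 + 5·56 = 708
E: 2·104 + 5·159 = 1003
F: 2·294 + 5·196 = 1568
G: 2·258 + 5·83 = 931
H: 2·106 + 5·189 = 1157
Lowest: C at 298.

C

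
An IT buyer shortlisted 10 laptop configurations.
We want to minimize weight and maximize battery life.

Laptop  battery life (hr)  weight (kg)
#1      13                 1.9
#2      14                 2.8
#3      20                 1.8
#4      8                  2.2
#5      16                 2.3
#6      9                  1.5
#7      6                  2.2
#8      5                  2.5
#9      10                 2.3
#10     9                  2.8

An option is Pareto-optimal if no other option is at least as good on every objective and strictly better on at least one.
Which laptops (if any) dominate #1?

#3

#3: battery life 20≥13, weight 1.8≤1.9 — dominates #1.
Others (#2, #4, #5, #6, #7, #8, #9, #10) are each worse than #1 on at least one objective.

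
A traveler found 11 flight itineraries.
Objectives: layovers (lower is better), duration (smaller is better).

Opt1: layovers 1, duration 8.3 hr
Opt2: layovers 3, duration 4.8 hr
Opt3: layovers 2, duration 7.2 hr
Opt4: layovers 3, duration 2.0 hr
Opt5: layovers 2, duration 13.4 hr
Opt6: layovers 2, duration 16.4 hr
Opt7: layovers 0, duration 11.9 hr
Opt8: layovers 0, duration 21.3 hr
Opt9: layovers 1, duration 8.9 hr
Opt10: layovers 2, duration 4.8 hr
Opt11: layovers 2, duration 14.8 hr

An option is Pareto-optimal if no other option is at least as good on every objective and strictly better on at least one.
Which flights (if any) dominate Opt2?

Opt4: layovers 3≤3, duration 2.0≤4.8 — dominates Opt2.
Opt10: layovers 2≤3, duration 4.8≤4.8 — dominates Opt2.
Others (Opt1, Opt3, Opt5, Opt6, Opt7, Opt8, Opt9, Opt11) are each worse than Opt2 on at least one objective.

Opt4, Opt10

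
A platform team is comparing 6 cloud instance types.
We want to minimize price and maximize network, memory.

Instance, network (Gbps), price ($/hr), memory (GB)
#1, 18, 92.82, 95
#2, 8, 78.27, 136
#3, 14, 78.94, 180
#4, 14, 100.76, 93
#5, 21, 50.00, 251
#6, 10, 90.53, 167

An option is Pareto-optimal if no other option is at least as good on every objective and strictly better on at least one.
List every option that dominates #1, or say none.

#5

#5: network 21≥18, price 50.00≤92.82, memory 251≥95 — dominates #1.
Others (#2, #3, #4, #6) are each worse than #1 on at least one objective.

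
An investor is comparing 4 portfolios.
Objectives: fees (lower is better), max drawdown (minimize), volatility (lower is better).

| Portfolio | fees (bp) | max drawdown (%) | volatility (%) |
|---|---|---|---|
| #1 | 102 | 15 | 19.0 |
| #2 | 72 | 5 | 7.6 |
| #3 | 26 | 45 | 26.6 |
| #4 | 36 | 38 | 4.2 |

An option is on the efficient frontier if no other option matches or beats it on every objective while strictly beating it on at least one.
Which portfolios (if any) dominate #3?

#1: worse on fees (102 vs 26).
#2: worse on fees (72 vs 26).
#4: worse on fees (36 vs 26).
No option dominates #3.

none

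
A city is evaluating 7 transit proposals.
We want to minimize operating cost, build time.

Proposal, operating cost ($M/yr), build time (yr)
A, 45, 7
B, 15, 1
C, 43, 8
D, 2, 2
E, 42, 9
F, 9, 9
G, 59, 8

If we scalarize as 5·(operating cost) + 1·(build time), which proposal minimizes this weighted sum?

A: 5·45 + 1·7 = 232
B: 5·15 + 1·1 = 76
C: 5·43 + 1·8 = 223
D: 5·2 + 1·2 = 12
E: 5·42 + 1·9 = 219
F: 5·9 + 1·9 = 54
G: 5·59 + 1·8 = 303
Lowest: D at 12.

D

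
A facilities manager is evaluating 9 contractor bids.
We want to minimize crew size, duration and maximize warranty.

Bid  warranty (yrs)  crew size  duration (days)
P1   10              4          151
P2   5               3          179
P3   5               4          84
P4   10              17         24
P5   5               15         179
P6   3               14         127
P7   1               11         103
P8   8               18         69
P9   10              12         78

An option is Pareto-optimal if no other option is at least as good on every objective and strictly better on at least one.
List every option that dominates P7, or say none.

P3

P3: warranty 5≥1, crew size 4≤11, duration 84≤103 — dominates P7.
Others (P1, P2, P4, P5, P6, P8, P9) are each worse than P7 on at least one objective.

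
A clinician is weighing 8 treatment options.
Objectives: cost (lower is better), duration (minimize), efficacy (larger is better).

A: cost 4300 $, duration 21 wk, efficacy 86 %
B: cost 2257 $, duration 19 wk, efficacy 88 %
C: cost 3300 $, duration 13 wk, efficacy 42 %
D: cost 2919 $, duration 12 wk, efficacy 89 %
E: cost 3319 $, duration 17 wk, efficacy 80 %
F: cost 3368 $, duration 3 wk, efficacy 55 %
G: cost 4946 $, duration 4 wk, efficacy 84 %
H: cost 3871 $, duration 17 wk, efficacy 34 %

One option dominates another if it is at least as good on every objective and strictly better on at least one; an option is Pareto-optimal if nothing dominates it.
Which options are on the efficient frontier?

B, D, F, G

A: dominated by B (cost 2257≤4300, duration 19≤21, efficacy 88≥86).
B: not dominated (best cost).
C: dominated by D (cost 2919≤3300, duration 12≤13, efficacy 89≥42).
D: not dominated (best efficacy).
E: dominated by D (cost 2919≤3319, duration 12≤17, efficacy 89≥80).
F: not dominated (best duration).
G: not dominated.
H: dominated by C (cost 3300≤3871, duration 13≤17, efficacy 42≥34).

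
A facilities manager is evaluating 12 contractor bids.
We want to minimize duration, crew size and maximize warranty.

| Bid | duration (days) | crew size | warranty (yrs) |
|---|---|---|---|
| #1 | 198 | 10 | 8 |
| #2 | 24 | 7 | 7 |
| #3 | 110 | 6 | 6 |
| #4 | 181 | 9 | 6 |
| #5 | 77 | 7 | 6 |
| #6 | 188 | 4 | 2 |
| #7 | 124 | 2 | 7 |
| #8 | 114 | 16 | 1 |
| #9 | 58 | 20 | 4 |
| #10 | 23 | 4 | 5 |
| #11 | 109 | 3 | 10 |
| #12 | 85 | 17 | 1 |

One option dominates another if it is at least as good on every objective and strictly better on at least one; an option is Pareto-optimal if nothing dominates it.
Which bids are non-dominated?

#2, #7, #10, #11

#1: dominated by #11 (duration 109≤198, crew size 3≤10, warranty 10≥8).
#2: not dominated.
#3: dominated by #11 (duration 109≤110, crew size 3≤6, warranty 10≥6).
#4: dominated by #2 (duration 24≤181, crew size 7≤9, warranty 7≥6).
#5: dominated by #2 (duration 24≤77, crew size 7≤7, warranty 7≥6).
#6: dominated by #7 (duration 124≤188, crew size 2≤4, warranty 7≥2).
#7: not dominated (best crew size).
#8: dominated by #2 (duration 24≤114, crew size 7≤16, warranty 7≥1).
#9: dominated by #2 (duration 24≤58, crew size 7≤20, warranty 7≥4).
#10: not dominated (best duration).
#11: not dominated (best warranty).
#12: dominated by #2 (duration 24≤85, crew size 7≤17, warranty 7≥1).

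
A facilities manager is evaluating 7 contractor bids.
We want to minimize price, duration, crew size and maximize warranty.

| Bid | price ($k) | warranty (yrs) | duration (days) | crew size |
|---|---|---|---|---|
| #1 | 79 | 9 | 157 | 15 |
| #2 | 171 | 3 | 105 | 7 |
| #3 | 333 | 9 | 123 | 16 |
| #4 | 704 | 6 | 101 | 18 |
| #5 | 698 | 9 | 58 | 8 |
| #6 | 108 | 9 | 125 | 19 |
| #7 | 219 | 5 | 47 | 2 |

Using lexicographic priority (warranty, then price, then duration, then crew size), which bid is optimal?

#1

First maximize warranty: best is 9, kept {#1, #3, #5, #6}.
Then minimize price: best is 79, kept {#1}.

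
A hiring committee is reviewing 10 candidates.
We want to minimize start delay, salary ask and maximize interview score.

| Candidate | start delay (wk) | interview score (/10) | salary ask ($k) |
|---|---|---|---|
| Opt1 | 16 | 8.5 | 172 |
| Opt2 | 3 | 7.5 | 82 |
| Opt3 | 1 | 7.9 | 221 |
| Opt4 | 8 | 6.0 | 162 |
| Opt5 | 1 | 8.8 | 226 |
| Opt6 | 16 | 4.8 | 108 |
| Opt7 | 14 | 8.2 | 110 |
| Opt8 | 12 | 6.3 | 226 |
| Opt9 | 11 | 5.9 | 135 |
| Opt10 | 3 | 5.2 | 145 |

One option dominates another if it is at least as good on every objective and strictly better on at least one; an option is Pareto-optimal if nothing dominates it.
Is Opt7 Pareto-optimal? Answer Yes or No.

Opt1: worse on start delay (16 vs 14).
Opt2: worse on interview score (7.5 vs 8.2).
Opt3: worse on interview score (7.9 vs 8.2).
Opt4: worse on interview score (6.0 vs 8.2).
Opt5: worse on salary ask (226 vs 110).
Opt6: worse on start delay (16 vs 14).
Opt8: worse on interview score (6.3 vs 8.2).
Opt9: worse on interview score (5.9 vs 8.2).
Opt10: worse on interview score (5.2 vs 8.2).
No option is at least as good as Opt7 on every objective and strictly better on one.

Yes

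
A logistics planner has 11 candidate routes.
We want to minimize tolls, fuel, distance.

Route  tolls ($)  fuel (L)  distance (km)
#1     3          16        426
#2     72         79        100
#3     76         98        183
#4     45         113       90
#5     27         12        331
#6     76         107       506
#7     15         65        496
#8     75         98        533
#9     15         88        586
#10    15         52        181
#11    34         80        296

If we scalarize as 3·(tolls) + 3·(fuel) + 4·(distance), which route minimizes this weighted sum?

#1: 3·3 + 3·16 + 4·426 = 1761
#2: 3·72 + 3·79 + 4·100 = 853
#3: 3·76 + 3·98 + 4·183 = 1254
#4: 3·45 + 3·113 + 4·90 = 834
#5: 3·27 + 3·12 + 4·331 = 1441
#6: 3·76 + 3·107 + 4·506 = 2573
#7: 3·15 + 3·65 + 4·496 = 2224
#8: 3·75 + 3·98 + 4·533 = 2651
#9: 3·15 + 3·88 + 4·586 = 2653
#10: 3·15 + 3·52 + 4·181 = 925
#11: 3·34 + 3·80 + 4·296 = 1526
Lowest: #4 at 834.

#4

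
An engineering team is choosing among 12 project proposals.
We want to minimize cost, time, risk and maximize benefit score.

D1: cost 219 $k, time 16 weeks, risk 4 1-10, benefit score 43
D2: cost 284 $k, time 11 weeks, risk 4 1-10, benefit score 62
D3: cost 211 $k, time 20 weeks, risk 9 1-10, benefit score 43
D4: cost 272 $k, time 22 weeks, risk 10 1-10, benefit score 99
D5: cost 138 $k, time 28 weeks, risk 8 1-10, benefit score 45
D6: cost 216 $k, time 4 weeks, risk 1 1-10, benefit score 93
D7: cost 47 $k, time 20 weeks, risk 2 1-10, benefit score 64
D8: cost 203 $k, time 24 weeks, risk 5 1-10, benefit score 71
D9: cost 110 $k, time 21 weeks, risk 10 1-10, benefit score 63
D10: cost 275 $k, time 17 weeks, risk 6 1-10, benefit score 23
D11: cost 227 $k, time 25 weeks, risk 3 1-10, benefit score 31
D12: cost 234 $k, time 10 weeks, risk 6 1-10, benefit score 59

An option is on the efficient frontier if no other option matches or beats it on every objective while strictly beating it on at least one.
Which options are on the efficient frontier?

D1: dominated by D6 (cost 216≤219, time 4≤16, risk 1≤4, benefit score 93≥43).
D2: dominated by D6 (cost 216≤284, time 4≤11, risk 1≤4, benefit score 93≥62).
D3: dominated by D7 (cost 47≤211, time 20≤20, risk 2≤9, benefit score 64≥43).
D4: not dominated (best benefit score).
D5: dominated by D7 (cost 47≤138, time 20≤28, risk 2≤8, benefit score 64≥45).
D6: not dominated (best time).
D7: not dominated (best cost).
D8: not dominated.
D9: dominated by D7 (cost 47≤110, time 20≤21, risk 2≤10, benefit score 64≥63).
D10: dominated by D1 (cost 219≤275, time 16≤17, risk 4≤6, benefit score 43≥23).
D11: dominated by D6 (cost 216≤227, time 4≤25, risk 1≤3, benefit score 93≥31).
D12: dominated by D6 (cost 216≤234, time 4≤10, risk 1≤6, benefit score 93≥59).

D4, D6, D7, D8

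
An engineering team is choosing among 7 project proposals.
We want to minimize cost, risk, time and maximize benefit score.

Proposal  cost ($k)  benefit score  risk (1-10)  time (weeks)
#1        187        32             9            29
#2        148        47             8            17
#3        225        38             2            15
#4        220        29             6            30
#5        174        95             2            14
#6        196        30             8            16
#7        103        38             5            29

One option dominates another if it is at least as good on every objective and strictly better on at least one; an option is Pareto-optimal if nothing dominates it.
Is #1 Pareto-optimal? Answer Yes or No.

No

#2 vs #1: cost 148≤187, benefit score 47≥32, risk 8≤9, time 17≤29 — #2 is at least as good on every objective and strictly better on at least one, so #2 dominates #1.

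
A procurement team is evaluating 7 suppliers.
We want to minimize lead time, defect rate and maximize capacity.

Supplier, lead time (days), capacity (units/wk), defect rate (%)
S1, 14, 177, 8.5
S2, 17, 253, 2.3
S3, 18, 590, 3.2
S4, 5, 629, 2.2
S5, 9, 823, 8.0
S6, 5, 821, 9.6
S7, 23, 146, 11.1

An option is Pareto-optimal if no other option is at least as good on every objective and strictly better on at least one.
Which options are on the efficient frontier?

S1: dominated by S4 (lead time 5≤14, capacity 629≥177, defect rate 2.2≤8.5).
S2: dominated by S4 (lead time 5≤17, capacity 629≥253, defect rate 2.2≤2.3).
S3: dominated by S4 (lead time 5≤18, capacity 629≥590, defect rate 2.2≤3.2).
S4: not dominated (best defect rate).
S5: not dominated (best capacity).
S6: not dominated.
S7: dominated by S1 (lead time 14≤23, capacity 177≥146, defect rate 8.5≤11.1).

S4, S5, S6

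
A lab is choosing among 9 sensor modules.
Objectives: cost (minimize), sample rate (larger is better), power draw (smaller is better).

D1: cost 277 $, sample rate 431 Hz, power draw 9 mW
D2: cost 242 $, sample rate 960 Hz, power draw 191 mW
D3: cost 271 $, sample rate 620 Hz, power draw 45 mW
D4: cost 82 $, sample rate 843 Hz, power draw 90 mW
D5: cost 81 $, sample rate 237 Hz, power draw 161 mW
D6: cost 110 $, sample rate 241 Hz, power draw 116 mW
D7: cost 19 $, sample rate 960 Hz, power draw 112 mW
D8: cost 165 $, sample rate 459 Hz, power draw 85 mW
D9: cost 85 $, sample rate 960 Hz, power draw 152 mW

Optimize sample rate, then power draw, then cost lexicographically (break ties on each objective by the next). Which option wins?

First maximize sample rate: best is 960, kept {D2, D7, D9}.
Then minimize power draw: best is 112, kept {D7}.

D7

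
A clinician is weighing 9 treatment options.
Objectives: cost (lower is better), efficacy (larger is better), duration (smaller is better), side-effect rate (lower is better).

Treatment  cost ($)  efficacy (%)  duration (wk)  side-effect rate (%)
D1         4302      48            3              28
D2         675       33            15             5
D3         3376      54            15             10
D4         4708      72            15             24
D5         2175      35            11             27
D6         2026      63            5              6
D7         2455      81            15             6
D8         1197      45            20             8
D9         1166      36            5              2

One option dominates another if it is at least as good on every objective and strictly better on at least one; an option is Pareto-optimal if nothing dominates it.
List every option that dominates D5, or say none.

D6: cost 2026≤2175, efficacy 63≥35, duration 5≤11, side-effect rate 6≤27 — dominates D5.
D9: cost 1166≤2175, efficacy 36≥35, duration 5≤11, side-effect rate 2≤27 — dominates D5.
Others (D1, D2, D3, D4, D7, D8) are each worse than D5 on at least one objective.

D6, D9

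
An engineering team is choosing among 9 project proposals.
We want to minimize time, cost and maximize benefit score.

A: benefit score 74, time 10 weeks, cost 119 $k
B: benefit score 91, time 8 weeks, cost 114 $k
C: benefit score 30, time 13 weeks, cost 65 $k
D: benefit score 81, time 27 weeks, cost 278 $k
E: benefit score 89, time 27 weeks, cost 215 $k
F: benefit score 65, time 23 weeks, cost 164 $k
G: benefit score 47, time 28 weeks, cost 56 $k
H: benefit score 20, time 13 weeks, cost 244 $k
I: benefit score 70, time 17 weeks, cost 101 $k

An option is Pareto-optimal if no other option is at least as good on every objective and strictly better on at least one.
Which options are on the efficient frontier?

B, C, G, I

A: dominated by B (benefit score 91≥74, time 8≤10, cost 114≤119).
B: not dominated (best benefit score).
C: not dominated.
D: dominated by B (benefit score 91≥81, time 8≤27, cost 114≤278).
E: dominated by B (benefit score 91≥89, time 8≤27, cost 114≤215).
F: dominated by A (benefit score 74≥65, time 10≤23, cost 119≤164).
G: not dominated (best cost).
H: dominated by A (benefit score 74≥20, time 10≤13, cost 119≤244).
I: not dominated.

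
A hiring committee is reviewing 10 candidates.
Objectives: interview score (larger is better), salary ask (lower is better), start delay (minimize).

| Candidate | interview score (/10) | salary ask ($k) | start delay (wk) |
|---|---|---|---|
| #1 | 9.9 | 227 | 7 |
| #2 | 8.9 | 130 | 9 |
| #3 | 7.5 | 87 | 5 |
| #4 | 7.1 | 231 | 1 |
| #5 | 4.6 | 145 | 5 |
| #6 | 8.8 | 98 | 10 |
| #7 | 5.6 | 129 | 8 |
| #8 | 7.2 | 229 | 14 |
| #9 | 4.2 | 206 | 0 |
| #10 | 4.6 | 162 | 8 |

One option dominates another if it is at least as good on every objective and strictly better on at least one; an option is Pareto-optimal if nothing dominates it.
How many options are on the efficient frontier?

#1: not dominated (best interview score).
#2: not dominated.
#3: not dominated (best salary ask).
#4: not dominated.
#5: dominated by #3 (interview score 7.5≥4.6, salary ask 87≤145, start delay 5≤5).
#6: not dominated.
#7: dominated by #3 (interview score 7.5≥5.6, salary ask 87≤129, start delay 5≤8).
#8: dominated by #1 (interview score 9.9≥7.2, salary ask 227≤229, start delay 7≤14).
#9: not dominated (best start delay).
#10: dominated by #3 (interview score 7.5≥4.6, salary ask 87≤162, start delay 5≤8).
Pareto-optimal: #1, #2, #3, #4, #6, #9 → 6.

6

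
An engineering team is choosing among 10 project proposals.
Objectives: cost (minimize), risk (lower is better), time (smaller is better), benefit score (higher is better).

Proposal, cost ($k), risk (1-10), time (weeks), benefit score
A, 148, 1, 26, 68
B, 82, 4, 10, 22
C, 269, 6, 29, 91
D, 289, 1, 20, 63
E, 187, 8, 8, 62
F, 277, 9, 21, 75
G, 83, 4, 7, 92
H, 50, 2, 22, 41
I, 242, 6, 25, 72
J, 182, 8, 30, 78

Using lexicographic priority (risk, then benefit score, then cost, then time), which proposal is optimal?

First minimize risk: best is 1, kept {A, D}.
Then maximize benefit score: best is 68, kept {A}.

A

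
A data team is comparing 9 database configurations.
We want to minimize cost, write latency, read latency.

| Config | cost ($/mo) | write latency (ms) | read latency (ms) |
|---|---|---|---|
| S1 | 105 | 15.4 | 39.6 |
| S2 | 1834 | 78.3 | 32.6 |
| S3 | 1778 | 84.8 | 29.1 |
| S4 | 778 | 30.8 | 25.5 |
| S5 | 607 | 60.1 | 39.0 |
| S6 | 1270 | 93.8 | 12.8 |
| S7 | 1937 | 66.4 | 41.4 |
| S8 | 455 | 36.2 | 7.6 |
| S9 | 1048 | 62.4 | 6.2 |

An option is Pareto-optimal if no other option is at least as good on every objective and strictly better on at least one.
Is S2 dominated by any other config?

S4 vs S2: cost 778≤1834, write latency 30.8≤78.3, read latency 25.5≤32.6 — S4 is at least as good on every objective and strictly better on at least one, so S4 dominates S2.

Yes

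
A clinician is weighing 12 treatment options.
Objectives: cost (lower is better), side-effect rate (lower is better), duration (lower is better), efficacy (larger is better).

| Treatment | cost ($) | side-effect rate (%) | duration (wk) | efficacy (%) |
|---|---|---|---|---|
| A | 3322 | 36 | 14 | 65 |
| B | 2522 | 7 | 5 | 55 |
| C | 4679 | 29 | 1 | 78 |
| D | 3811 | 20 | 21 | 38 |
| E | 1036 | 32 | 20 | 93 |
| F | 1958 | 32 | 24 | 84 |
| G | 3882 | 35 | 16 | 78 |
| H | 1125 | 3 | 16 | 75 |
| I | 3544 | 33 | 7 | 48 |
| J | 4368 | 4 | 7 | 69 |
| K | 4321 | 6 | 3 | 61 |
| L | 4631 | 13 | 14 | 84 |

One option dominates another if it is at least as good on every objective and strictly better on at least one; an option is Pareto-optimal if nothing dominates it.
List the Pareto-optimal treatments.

A: not dominated.
B: not dominated.
C: not dominated (best duration).
D: dominated by B (cost 2522≤3811, side-effect rate 7≤20, duration 5≤21, efficacy 55≥38).
E: not dominated (best cost).
F: dominated by E (cost 1036≤1958, side-effect rate 32≤32, duration 20≤24, efficacy 93≥84).
G: not dominated.
H: not dominated (best side-effect rate).
I: dominated by B (cost 2522≤3544, side-effect rate 7≤33, duration 5≤7, efficacy 55≥48).
J: not dominated.
K: not dominated.
L: not dominated.

A, B, C, E, G, H, J, K, L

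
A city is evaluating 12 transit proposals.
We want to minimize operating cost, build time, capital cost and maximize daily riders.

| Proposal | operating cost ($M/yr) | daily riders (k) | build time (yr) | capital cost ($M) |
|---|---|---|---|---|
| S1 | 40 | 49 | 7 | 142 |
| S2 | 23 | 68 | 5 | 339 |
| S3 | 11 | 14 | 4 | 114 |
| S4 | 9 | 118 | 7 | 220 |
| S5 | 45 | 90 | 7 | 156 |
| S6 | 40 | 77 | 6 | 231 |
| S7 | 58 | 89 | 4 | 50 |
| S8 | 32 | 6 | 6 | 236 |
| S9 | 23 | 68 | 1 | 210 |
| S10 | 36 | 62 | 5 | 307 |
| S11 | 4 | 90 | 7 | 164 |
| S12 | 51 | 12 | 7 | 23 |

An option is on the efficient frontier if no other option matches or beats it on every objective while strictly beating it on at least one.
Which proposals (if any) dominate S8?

S3: operating cost 11≤32, daily riders 14≥6, build time 4≤6, capital cost 114≤236 — dominates S8.
S9: operating cost 23≤32, daily riders 68≥6, build time 1≤6, capital cost 210≤236 — dominates S8.
Others (S1, S2, S4, S5, S6, S7, S10, S11, S12) are each worse than S8 on at least one objective.

S3, S9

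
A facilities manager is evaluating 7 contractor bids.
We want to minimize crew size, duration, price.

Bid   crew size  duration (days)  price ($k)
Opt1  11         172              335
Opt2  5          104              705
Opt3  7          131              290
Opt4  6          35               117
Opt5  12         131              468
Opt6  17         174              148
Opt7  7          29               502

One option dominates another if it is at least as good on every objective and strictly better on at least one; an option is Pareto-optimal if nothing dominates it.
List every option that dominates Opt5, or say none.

Opt3, Opt4

Opt3: crew size 7≤12, duration 131≤131, price 290≤468 — dominates Opt5.
Opt4: crew size 6≤12, duration 35≤131, price 117≤468 — dominates Opt5.
Others (Opt1, Opt2, Opt6, Opt7) are each worse than Opt5 on at least one objective.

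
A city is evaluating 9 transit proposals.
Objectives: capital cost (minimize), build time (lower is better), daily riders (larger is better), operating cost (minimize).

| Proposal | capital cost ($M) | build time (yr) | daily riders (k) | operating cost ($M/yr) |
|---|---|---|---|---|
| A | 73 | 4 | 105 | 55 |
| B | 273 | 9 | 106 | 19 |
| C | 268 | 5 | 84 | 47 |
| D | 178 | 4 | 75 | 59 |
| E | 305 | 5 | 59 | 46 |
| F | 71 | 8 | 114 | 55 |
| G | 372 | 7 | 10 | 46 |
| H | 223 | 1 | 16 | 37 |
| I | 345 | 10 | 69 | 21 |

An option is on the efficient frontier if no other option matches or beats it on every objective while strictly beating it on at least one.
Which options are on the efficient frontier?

A, B, C, E, F, H

A: not dominated.
B: not dominated (best operating cost).
C: not dominated.
D: dominated by A (capital cost 73≤178, build time 4≤4, daily riders 105≥75, operating cost 55≤59).
E: not dominated.
F: not dominated (best capital cost).
G: dominated by E (capital cost 305≤372, build time 5≤7, daily riders 59≥10, operating cost 46≤46).
H: not dominated (best build time).
I: dominated by B (capital cost 273≤345, build time 9≤10, daily riders 106≥69, operating cost 19≤21).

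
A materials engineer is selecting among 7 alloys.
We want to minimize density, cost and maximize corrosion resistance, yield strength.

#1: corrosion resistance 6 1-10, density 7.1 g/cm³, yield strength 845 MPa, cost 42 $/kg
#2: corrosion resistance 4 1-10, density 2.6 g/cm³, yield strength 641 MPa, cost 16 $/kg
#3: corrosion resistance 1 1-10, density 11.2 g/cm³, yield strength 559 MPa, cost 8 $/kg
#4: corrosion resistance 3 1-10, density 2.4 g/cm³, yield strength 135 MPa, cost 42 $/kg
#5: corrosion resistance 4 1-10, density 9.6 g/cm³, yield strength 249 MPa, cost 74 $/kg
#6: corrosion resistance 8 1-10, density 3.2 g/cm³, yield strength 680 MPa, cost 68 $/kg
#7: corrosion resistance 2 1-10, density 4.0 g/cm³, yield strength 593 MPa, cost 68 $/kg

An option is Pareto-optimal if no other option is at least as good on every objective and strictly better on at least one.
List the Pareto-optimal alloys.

#1: not dominated (best yield strength).
#2: not dominated.
#3: not dominated (best cost).
#4: not dominated (best density).
#5: dominated by #1 (corrosion resistance 6≥4, density 7.1≤9.6, yield strength 845≥249, cost 42≤74).
#6: not dominated (best corrosion resistance).
#7: dominated by #2 (corrosion resistance 4≥2, density 2.6≤4.0, yield strength 641≥593, cost 16≤68).

#1, #2, #3, #4, #6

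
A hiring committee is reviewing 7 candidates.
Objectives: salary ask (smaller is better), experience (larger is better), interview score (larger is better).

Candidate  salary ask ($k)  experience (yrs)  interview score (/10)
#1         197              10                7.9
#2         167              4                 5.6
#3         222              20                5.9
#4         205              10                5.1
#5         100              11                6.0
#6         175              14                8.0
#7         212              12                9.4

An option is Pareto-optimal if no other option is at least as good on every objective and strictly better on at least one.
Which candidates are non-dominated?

#1: dominated by #6 (salary ask 175≤197, experience 14≥10, interview score 8.0≥7.9).
#2: dominated by #5 (salary ask 100≤167, experience 11≥4, interview score 6.0≥5.6).
#3: not dominated (best experience).
#4: dominated by #1 (salary ask 197≤205, experience 10≥10, interview score 7.9≥5.1).
#5: not dominated (best salary ask).
#6: not dominated.
#7: not dominated (best interview score).

#3, #5, #6, #7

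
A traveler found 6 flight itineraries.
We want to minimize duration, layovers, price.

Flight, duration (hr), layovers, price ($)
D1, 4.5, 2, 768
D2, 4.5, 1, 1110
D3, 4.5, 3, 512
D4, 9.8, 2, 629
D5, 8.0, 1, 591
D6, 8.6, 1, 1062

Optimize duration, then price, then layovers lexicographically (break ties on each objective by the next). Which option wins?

D3

First minimize duration: best is 4.5, kept {D1, D2, D3}.
Then minimize price: best is 512, kept {D3}.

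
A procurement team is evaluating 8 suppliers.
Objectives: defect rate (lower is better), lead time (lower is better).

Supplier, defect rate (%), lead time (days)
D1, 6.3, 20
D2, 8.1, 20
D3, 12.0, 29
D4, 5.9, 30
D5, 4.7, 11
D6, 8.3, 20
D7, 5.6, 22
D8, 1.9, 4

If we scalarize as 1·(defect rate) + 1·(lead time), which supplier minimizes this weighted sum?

D8

D1: 1·6.3 + 1·20 = 26.3
D2: 1·8.1 + 1·20 = 28.1
D3: 1·12.0 + 1·29 = 41.0
D4: 1·5.9 + 1·30 = 35.9
D5: 1·4.7 + 1·11 = 15.7
D6: 1·8.3 + 1·20 = 28.3
D7: 1·5.6 + 1·22 = 27.6
D8: 1·1.9 + 1·4 = 5.9
Lowest: D8 at 5.9.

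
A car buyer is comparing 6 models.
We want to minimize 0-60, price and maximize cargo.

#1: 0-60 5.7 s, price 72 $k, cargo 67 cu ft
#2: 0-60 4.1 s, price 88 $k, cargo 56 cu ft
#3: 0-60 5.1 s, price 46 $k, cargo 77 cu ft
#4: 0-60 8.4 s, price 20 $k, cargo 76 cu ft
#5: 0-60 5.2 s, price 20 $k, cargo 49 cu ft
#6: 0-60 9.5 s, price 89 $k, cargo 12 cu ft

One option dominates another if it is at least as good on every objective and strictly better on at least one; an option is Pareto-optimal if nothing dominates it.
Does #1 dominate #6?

Yes

#1 vs #6: 0-60 5.7≤9.5, price 72≤89, cargo 67≥12 — #1 is at least as good on every objective with at least one strict improvement.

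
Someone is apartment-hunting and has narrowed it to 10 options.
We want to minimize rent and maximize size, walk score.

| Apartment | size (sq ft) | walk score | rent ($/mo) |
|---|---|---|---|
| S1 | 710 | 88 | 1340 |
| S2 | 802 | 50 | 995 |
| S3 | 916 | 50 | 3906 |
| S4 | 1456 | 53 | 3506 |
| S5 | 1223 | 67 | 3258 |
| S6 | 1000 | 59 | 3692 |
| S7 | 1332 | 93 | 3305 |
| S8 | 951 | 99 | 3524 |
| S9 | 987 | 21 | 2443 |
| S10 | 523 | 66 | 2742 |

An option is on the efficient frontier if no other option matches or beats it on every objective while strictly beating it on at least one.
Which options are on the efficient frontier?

S1, S2, S4, S5, S7, S8, S9

S1: not dominated.
S2: not dominated (best rent).
S3: dominated by S4 (size 1456≥916, walk score 53≥50, rent 3506≤3906).
S4: not dominated (best size).
S5: not dominated.
S6: dominated by S5 (size 1223≥1000, walk score 67≥59, rent 3258≤3692).
S7: not dominated.
S8: not dominated (best walk score).
S9: not dominated.
S10: dominated by S1 (size 710≥523, walk score 88≥66, rent 1340≤2742).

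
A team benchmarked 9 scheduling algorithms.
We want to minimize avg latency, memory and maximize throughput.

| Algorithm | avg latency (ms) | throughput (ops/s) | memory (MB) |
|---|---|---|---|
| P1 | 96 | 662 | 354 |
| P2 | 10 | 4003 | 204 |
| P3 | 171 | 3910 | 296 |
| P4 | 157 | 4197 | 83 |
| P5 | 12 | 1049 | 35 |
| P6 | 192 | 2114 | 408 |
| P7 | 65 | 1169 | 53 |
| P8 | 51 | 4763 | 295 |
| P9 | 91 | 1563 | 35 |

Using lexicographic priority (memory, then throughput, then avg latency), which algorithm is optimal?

P9

First minimize memory: best is 35, kept {P5, P9}.
Then maximize throughput: best is 1563, kept {P9}.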